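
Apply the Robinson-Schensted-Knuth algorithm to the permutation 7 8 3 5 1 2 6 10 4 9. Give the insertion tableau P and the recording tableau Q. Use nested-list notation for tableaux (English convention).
Insert each entry of the permutation into P by Schensted row insertion, recording in Q the position of each new cell.

Insert 7: appended to row 1. P = [[7]], Q = [[1]].
Insert 8: appended to row 1. P = [[7, 8]], Q = [[1, 2]].
Insert 3: 3 bumps 7 from row 1; 7 starts row 2. P = [[3, 8], [7]], Q = [[1, 2], [3]].
Insert 5: 5 bumps 8 from row 1; 8 appends to row 2. P = [[3, 5], [7, 8]], Q = [[1, 2], [3, 4]].
Insert 1: 1 bumps 3 from row 1; 3 bumps 7 from row 2; 7 starts row 3. P = [[1, 5], [3, 8], [7]], Q = [[1, 2], [3, 4], [5]].
Insert 2: 2 bumps 5 from row 1; 5 bumps 8 from row 2; 8 appends to row 3. P = [[1, 2], [3, 5], [7, 8]], Q = [[1, 2], [3, 4], [5, 6]].
Insert 6: appended to row 1. P = [[1, 2, 6], [3, 5], [7, 8]], Q = [[1, 2, 7], [3, 4], [5, 6]].
Insert 10: appended to row 1. P = [[1, 2, 6, 10], [3, 5], [7, 8]], Q = [[1, 2, 7, 8], [3, 4], [5, 6]].
Insert 4: 4 bumps 6 from row 1; 6 appends to row 2. P = [[1, 2, 4, 10], [3, 5, 6], [7, 8]], Q = [[1, 2, 7, 8], [3, 4, 9], [5, 6]].
Insert 9: 9 bumps 10 from row 1; 10 appends to row 2. P = [[1, 2, 4, 9], [3, 5, 6, 10], [7, 8]], Q = [[1, 2, 7, 8], [3, 4, 9, 10], [5, 6]].

So P = [[1, 2, 4, 9], [3, 5, 6, 10], [7, 8]], Q = [[1, 2, 7, 8], [3, 4, 9, 10], [5, 6]].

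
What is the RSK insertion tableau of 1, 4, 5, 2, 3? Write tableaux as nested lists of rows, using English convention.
Insert 1: appended to row 1. P = [[1]].
Insert 4: appended to row 1. P = [[1, 4]].
Insert 5: appended to row 1. P = [[1, 4, 5]].
Insert 2: 2 bumps 4 from row 1; 4 starts row 2. P = [[1, 2, 5], [4]].
Insert 3: 3 bumps 5 from row 1; 5 appends to row 2. P = [[1, 2, 3], [4, 5]].

So P = [[1, 2, 3], [4, 5]].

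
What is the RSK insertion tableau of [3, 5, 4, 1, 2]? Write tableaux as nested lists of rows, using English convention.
After inserting 3: P = [[3]].
After inserting 5: P = [[3, 5]].
After inserting 4: P = [[3, 4], [5]].
After inserting 1: P = [[1, 4], [3], [5]].
After inserting 2: P = [[1, 2], [3, 4], [5]].

So P = [[1, 2], [3, 4], [5]].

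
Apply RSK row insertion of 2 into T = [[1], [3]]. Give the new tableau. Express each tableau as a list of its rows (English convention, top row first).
[[1, 2], [3]]

2 is larger than every entry of row 1, so it is appended to row 1. The new tableau is [[1, 2], [3]].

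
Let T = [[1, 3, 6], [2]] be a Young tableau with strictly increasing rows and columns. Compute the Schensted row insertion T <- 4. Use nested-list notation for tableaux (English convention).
In row 1, 4 replaces 6 (the leftmost entry greater than 4); 6 is bumped to row 2. 6 is appended to row 2. The new tableau is [[1, 3, 4], [2, 6]].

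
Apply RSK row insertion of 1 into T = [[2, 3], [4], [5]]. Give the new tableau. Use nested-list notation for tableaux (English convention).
[[1, 3], [2], [4], [5]]

In row 1, 1 replaces 2 (the leftmost entry greater than 1); 2 is bumped to row 2. In row 2, 2 replaces 4 (the leftmost entry greater than 2); 4 is bumped to row 3. In row 3, 4 replaces 5 (the leftmost entry greater than 4); 5 is bumped to row 4. 5 starts a new row 4. The new tableau is [[1, 3], [2], [4], [5]].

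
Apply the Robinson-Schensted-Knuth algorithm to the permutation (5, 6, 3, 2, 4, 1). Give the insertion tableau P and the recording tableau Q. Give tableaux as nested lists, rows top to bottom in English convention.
P = [[1, 4], [2, 6], [3], [5]], Q = [[1, 2], [3, 5], [4], [6]]

Insert each entry of the permutation into P by Schensted row insertion, recording in Q the position of each new cell.

Insert 5: appended to row 1. P = [[5]], Q = [[1]].
Insert 6: appended to row 1. P = [[5, 6]], Q = [[1, 2]].
Insert 3: 3 bumps 5 from row 1; 5 starts row 2. P = [[3, 6], [5]], Q = [[1, 2], [3]].
Insert 2: 2 bumps 3 from row 1; 3 bumps 5 from row 2; 5 starts row 3. P = [[2, 6], [3], [5]], Q = [[1, 2], [3], [4]].
Insert 4: 4 bumps 6 from row 1; 6 appends to row 2. P = [[2, 4], [3, 6], [5]], Q = [[1, 2], [3, 5], [4]].
Insert 1: 1 bumps 2 from row 1; 2 bumps 3 from row 2; 3 bumps 5 from row 3; 5 starts row 4. P = [[1, 4], [2, 6], [3], [5]], Q = [[1, 2], [3, 5], [4], [6]].

So P = [[1, 4], [2, 6], [3], [5]], Q = [[1, 2], [3, 5], [4], [6]].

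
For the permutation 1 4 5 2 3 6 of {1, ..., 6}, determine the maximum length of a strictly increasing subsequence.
4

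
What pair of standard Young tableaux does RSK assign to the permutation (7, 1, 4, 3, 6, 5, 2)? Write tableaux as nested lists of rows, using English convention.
P = [[1, 2, 5], [3, 6], [4], [7]], Q = [[1, 3, 5], [2, 6], [4], [7]]

Insert each entry of the permutation into P by Schensted row insertion, recording in Q the position of each new cell.

Insert 7: appended to row 1. P = [[7]].
Insert 1: 1 bumps 7 from row 1; 7 starts row 2. P = [[1], [7]].
Insert 4: appended to row 1. P = [[1, 4], [7]].
Insert 3: 3 bumps 4 from row 1; 4 bumps 7 from row 2; 7 starts row 3. P = [[1, 3], [4], [7]].
Insert 6: appended to row 1. P = [[1, 3, 6], [4], [7]].
Insert 5: 5 bumps 6 from row 1; 6 appends to row 2. P = [[1, 3, 5], [4, 6], [7]].
Insert 2: 2 bumps 3 from row 1; 3 bumps 4 from row 2; 4 bumps 7 from row 3; 7 starts row 4. P = [[1, 2, 5], [3, 6], [4], [7]].

So P = [[1, 2, 5], [3, 6], [4], [7]], Q = [[1, 3, 5], [2, 6], [4], [7]].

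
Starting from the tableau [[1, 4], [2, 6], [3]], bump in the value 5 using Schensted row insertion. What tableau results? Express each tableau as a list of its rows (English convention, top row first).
5 is larger than every entry of row 1, so it is appended to row 1. The new tableau is [[1, 4, 5], [2, 6], [3]].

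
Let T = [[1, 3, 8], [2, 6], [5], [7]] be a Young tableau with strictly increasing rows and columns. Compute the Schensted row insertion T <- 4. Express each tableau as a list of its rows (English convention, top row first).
In row 1, 4 replaces 8 (the leftmost entry greater than 4); 8 is bumped to row 2. 8 is appended to row 2. The new tableau is [[1, 3, 4], [2, 6, 8], [5], [7]].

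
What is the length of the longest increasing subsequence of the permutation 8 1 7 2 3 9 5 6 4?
5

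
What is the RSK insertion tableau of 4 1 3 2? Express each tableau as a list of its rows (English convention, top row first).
Insert 4: appended to row 1. P = [[4]].
Insert 1: 1 bumps 4 from row 1; 4 starts row 2. P = [[1], [4]].
Insert 3: appended to row 1. P = [[1, 3], [4]].
Insert 2: 2 bumps 3 from row 1; 3 bumps 4 from row 2; 4 starts row 3. P = [[1, 2], [3], [4]].

So P = [[1, 2], [3], [4]].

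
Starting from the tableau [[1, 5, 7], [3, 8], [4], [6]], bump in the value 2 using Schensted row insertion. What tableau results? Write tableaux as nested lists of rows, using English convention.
[[1, 2, 7], [3, 5], [4, 8], [6]]

In row 1, 2 replaces 5 (the leftmost entry greater than 2); 5 is bumped to row 2. In row 2, 5 replaces 8 (the leftmost entry greater than 5); 8 is bumped to row 3. 8 is appended to row 3. The new tableau is [[1, 2, 7], [3, 5], [4, 8], [6]].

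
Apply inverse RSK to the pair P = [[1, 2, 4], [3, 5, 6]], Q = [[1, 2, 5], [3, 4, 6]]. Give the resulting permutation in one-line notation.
Reverse the RSK construction: for i from n down to 1, find the cell of Q containing i, remove the entry at that cell from P, and reverse-bump it up through P; the value ejected from row 1 is w(i).

Step i=6: Q has 6 at row 2, column 3; remove 6 from row 2 of P and reverse-bump: 6 enters row 1 and ejects 4. So w(6) = 4. P is now [[1, 2, 6], [3, 5]].
Step i=5: Q has 5 at row 1, column 3; remove that cell from P, ejecting 6. So w(5) = 6. P is now [[1, 2], [3, 5]].
Step i=4: Q has 4 at row 2, column 2; remove 5 from row 2 of P and reverse-bump: 5 enters row 1 and ejects 2. So w(4) = 2. P is now [[1, 5], [3]].
Step i=3: Q has 3 at row 2, column 1; remove 3 from row 2 of P and reverse-bump: 3 enters row 1 and ejects 1. So w(3) = 1. P is now [[3, 5]].
Step i=2: Q has 2 at row 1, column 2; remove that cell from P, ejecting 5. So w(2) = 5. P is now [[3]].
Step i=1: Q has 1 at row 1, column 1; remove that cell from P, ejecting 3. So w(1) = 3. P is now [].

So w = 3 5 1 2 6 4.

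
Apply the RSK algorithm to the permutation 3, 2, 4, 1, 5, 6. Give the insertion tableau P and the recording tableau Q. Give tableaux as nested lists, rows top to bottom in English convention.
Insert each entry of the permutation into P by Schensted row insertion, recording in Q the position of each new cell.

Insert 3: appended to row 1. P = [[3]], Q = [[1]].
Insert 2: 2 bumps 3 from row 1; 3 starts row 2. P = [[2], [3]], Q = [[1], [2]].
Insert 4: appended to row 1. P = [[2, 4], [3]], Q = [[1, 3], [2]].
Insert 1: 1 bumps 2 from row 1; 2 bumps 3 from row 2; 3 starts row 3. P = [[1, 4], [2], [3]], Q = [[1, 3], [2], [4]].
Insert 5: appended to row 1. P = [[1, 4, 5], [2], [3]], Q = [[1, 3, 5], [2], [4]].
Insert 6: appended to row 1. P = [[1, 4, 5, 6], [2], [3]], Q = [[1, 3, 5, 6], [2], [4]].

So P = [[1, 4, 5, 6], [2], [3]], Q = [[1, 3, 5, 6], [2], [4]].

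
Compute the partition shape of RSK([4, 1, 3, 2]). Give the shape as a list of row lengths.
Row-insert each entry into an empty tableau.

After inserting 4: P = [[4]].
After inserting 1: P = [[1], [4]].
After inserting 3: P = [[1, 3], [4]].
After inserting 2: P = [[1, 2], [3], [4]].

The final insertion tableau P = [[1, 2], [3], [4]] has shape [2, 1, 1].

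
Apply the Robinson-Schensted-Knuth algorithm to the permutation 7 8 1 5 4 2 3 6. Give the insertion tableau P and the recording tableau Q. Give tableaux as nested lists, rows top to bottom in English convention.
P = [[1, 2, 3, 6], [4, 8], [5], [7]], Q = [[1, 2, 7, 8], [3, 4], [5], [6]]

Insert each entry of the permutation into P by Schensted row insertion, recording in Q the position of each new cell.

Insert 7: appended to row 1. P = [[7]], Q = [[1]].
Insert 8: appended to row 1. P = [[7, 8]], Q = [[1, 2]].
Insert 1: 1 bumps 7 from row 1; 7 starts row 2. P = [[1, 8], [7]], Q = [[1, 2], [3]].
Insert 5: 5 bumps 8 from row 1; 8 appends to row 2. P = [[1, 5], [7, 8]], Q = [[1, 2], [3, 4]].
Insert 4: 4 bumps 5 from row 1; 5 bumps 7 from row 2; 7 starts row 3. P = [[1, 4], [5, 8], [7]], Q = [[1, 2], [3, 4], [5]].
Insert 2: 2 bumps 4 from row 1; 4 bumps 5 from row 2; 5 bumps 7 from row 3; 7 starts row 4. P = [[1, 2], [4, 8], [5], [7]], Q = [[1, 2], [3, 4], [5], [6]].
Insert 3: appended to row 1. P = [[1, 2, 3], [4, 8], [5], [7]], Q = [[1, 2, 7], [3, 4], [5], [6]].
Insert 6: appended to row 1. P = [[1, 2, 3, 6], [4, 8], [5], [7]], Q = [[1, 2, 7, 8], [3, 4], [5], [6]].

So P = [[1, 2, 3, 6], [4, 8], [5], [7]], Q = [[1, 2, 7, 8], [3, 4], [5], [6]].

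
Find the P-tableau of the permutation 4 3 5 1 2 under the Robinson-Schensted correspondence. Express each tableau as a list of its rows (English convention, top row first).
P = [[1, 2], [3, 5], [4]]

Insert 4: appended to row 1. P = [[4]].
Insert 3: 3 bumps 4 from row 1; 4 starts row 2. P = [[3], [4]].
Insert 5: appended to row 1. P = [[3, 5], [4]].
Insert 1: 1 bumps 3 from row 1; 3 bumps 4 from row 2; 4 starts row 3. P = [[1, 5], [3], [4]].
Insert 2: 2 bumps 5 from row 1; 5 appends to row 2. P = [[1, 2], [3, 5], [4]].

So P = [[1, 2], [3, 5], [4]].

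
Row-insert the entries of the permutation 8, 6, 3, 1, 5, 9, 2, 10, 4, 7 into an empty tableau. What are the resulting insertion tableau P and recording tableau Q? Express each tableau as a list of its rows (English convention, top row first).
Insert each entry of the permutation into P by Schensted row insertion, recording in Q the position of each new cell.

After inserting 8: P = [[8]].
After inserting 6: P = [[6], [8]].
After inserting 3: P = [[3], [6], [8]].
After inserting 1: P = [[1], [3], [6], [8]].
After inserting 5: P = [[1, 5], [3], [6], [8]].
After inserting 9: P = [[1, 5, 9], [3], [6], [8]].
After inserting 2: P = [[1, 2, 9], [3, 5], [6], [8]].
After inserting 10: P = [[1, 2, 9, 10], [3, 5], [6], [8]].
After inserting 4: P = [[1, 2, 4, 10], [3, 5, 9], [6], [8]].
After inserting 7: P = [[1, 2, 4, 7], [3, 5, 9, 10], [6], [8]].

So P = [[1, 2, 4, 7], [3, 5, 9, 10], [6], [8]], Q = [[1, 5, 6, 8], [2, 7, 9, 10], [3], [4]].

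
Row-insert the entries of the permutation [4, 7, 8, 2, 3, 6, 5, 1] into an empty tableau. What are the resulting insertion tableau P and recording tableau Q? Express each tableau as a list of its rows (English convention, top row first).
P = [[1, 3, 5], [2, 6, 8], [4], [7]], Q = [[1, 2, 3], [4, 5, 6], [7], [8]]

Insert each entry of the permutation into P by Schensted row insertion, recording in Q the position of each new cell.

Insert 4: appended to row 1. P = [[4]].
Insert 7: appended to row 1. P = [[4, 7]].
Insert 8: appended to row 1. P = [[4, 7, 8]].
Insert 2: 2 bumps 4 from row 1; 4 starts row 2. P = [[2, 7, 8], [4]].
Insert 3: 3 bumps 7 from row 1; 7 appends to row 2. P = [[2, 3, 8], [4, 7]].
Insert 6: 6 bumps 8 from row 1; 8 appends to row 2. P = [[2, 3, 6], [4, 7, 8]].
Insert 5: 5 bumps 6 from row 1; 6 bumps 7 from row 2; 7 starts row 3. P = [[2, 3, 5], [4, 6, 8], [7]].
Insert 1: 1 bumps 2 from row 1; 2 bumps 4 from row 2; 4 bumps 7 from row 3; 7 starts row 4. P = [[1, 3, 5], [2, 6, 8], [4], [7]].

So P = [[1, 3, 5], [2, 6, 8], [4], [7]], Q = [[1, 2, 3], [4, 5, 6], [7], [8]].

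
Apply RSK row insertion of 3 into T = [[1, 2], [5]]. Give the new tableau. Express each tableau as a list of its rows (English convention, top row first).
3 is larger than every entry of row 1, so it is appended to row 1. The new tableau is [[1, 2, 3], [5]].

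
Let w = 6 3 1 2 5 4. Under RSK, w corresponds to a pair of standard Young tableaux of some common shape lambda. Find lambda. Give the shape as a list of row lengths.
Row-insert each entry into an empty tableau.

After inserting 6: P = [[6]].
After inserting 3: P = [[3], [6]].
After inserting 1: P = [[1], [3], [6]].
After inserting 2: P = [[1, 2], [3], [6]].
After inserting 5: P = [[1, 2, 5], [3], [6]].
After inserting 4: P = [[1, 2, 4], [3, 5], [6]].

The final insertion tableau P = [[1, 2, 4], [3, 5], [6]] has shape [3, 2, 1].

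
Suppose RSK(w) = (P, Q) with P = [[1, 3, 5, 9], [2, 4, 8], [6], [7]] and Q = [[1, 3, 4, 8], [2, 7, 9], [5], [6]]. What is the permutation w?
7 2 6 8 4 1 3 9 5

Reverse the RSK construction: for i from n down to 1, find the cell of Q containing i, remove the entry at that cell from P, and reverse-bump it up through P; the value ejected from row 1 is w(i).

Step i=9: Q has 9 at row 2, column 3; remove 8 from row 2 of P and reverse-bump: 8 enters row 1 and ejects 5. So w(9) = 5. P is now [[1, 3, 8, 9], [2, 4], [6], [7]].
Step i=8: Q has 8 at row 1, column 4; remove that cell from P, ejecting 9. So w(8) = 9. P is now [[1, 3, 8], [2, 4], [6], [7]].
Step i=7: Q has 7 at row 2, column 2; remove 4 from row 2 of P and reverse-bump: 4 enters row 1 and ejects 3. So w(7) = 3. P is now [[1, 4, 8], [2], [6], [7]].
Step i=6: Q has 6 at row 4, column 1; remove 7 from row 4 of P and reverse-bump: 7 enters row 3 and ejects 6; 6 enters row 2 and ejects 2; 2 enters row 1 and ejects 1. So w(6) = 1. P is now [[2, 4, 8], [6], [7]].
Step i=5: Q has 5 at row 3, column 1; remove 7 from row 3 of P and reverse-bump: 7 enters row 2 and ejects 6; 6 enters row 1 and ejects 4. So w(5) = 4. P is now [[2, 6, 8], [7]].
Step i=4: Q has 4 at row 1, column 3; remove that cell from P, ejecting 8. So w(4) = 8. P is now [[2, 6], [7]].
Step i=3: Q has 3 at row 1, column 2; remove that cell from P, ejecting 6. So w(3) = 6. P is now [[2], [7]].
Step i=2: Q has 2 at row 2, column 1; remove 7 from row 2 of P and reverse-bump: 7 enters row 1 and ejects 2. So w(2) = 2. P is now [[7]].
Step i=1: Q has 1 at row 1, column 1; remove that cell from P, ejecting 7. So w(1) = 7. P is now [].

So w = 7 2 6 8 4 1 3 9 5.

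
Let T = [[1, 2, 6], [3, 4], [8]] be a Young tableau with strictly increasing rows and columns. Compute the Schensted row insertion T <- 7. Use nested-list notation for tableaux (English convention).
[[1, 2, 6, 7], [3, 4], [8]]

7 is larger than every entry of row 1, so it is appended to row 1. The new tableau is [[1, 2, 6, 7], [3, 4], [8]].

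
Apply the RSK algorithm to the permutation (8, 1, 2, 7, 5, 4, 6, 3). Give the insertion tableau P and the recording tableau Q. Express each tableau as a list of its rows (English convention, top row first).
P = [[1, 2, 3, 6], [4], [5], [7], [8]], Q = [[1, 3, 4, 7], [2], [5], [6], [8]]

Insert each entry of the permutation into P by Schensted row insertion, recording in Q the position of each new cell.

Insert 8: appended to row 1. P = [[8]].
Insert 1: 1 bumps 8 from row 1; 8 starts row 2. P = [[1], [8]].
Insert 2: appended to row 1. P = [[1, 2], [8]].
Insert 7: appended to row 1. P = [[1, 2, 7], [8]].
Insert 5: 5 bumps 7 from row 1; 7 bumps 8 from row 2; 8 starts row 3. P = [[1, 2, 5], [7], [8]].
Insert 4: 4 bumps 5 from row 1; 5 bumps 7 from row 2; 7 bumps 8 from row 3; 8 starts row 4. P = [[1, 2, 4], [5], [7], [8]].
Insert 6: appended to row 1. P = [[1, 2, 4, 6], [5], [7], [8]].
Insert 3: 3 bumps 4 from row 1; 4 bumps 5 from row 2; 5 bumps 7 from row 3; 7 bumps 8 from row 4; 8 starts row 5. P = [[1, 2, 3, 6], [4], [5], [7], [8]].

So P = [[1, 2, 3, 6], [4], [5], [7], [8]], Q = [[1, 3, 4, 7], [2], [5], [6], [8]].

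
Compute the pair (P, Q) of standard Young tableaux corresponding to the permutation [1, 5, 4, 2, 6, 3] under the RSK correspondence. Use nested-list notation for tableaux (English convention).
P = [[1, 2, 3], [4, 6], [5]], Q = [[1, 2, 5], [3, 6], [4]]

Insert each entry of the permutation into P by Schensted row insertion, recording in Q the position of each new cell.

Insert 1: appended to row 1. P = [[1]].
Insert 5: appended to row 1. P = [[1, 5]].
Insert 4: 4 bumps 5 from row 1; 5 starts row 2. P = [[1, 4], [5]].
Insert 2: 2 bumps 4 from row 1; 4 bumps 5 from row 2; 5 starts row 3. P = [[1, 2], [4], [5]].
Insert 6: appended to row 1. P = [[1, 2, 6], [4], [5]].
Insert 3: 3 bumps 6 from row 1; 6 appends to row 2. P = [[1, 2, 3], [4, 6], [5]].

So P = [[1, 2, 3], [4, 6], [5]], Q = [[1, 2, 5], [3, 6], [4]].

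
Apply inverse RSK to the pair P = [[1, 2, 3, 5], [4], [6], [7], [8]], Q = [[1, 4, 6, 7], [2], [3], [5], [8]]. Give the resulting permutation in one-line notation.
Reverse RSK: for i = n, n-1, ..., 1, locate i in Q, remove the corresponding corner cell from P, and reverse-bump its entry up through P; the value ejected from row 1 is w(i).

So w = 8 7 1 6 2 4 5 3.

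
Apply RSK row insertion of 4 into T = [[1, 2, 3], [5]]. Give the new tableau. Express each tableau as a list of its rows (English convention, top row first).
4 is larger than every entry of row 1, so it is appended to row 1. The new tableau is [[1, 2, 3, 4], [5]].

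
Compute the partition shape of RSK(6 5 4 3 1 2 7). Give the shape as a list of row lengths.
Row-insert each entry into an empty tableau.

After inserting 6: P = [[6]].
After inserting 5: P = [[5], [6]].
After inserting 4: P = [[4], [5], [6]].
After inserting 3: P = [[3], [4], [5], [6]].
After inserting 1: P = [[1], [3], [4], [5], [6]].
After inserting 2: P = [[1, 2], [3], [4], [5], [6]].
After inserting 7: P = [[1, 2, 7], [3], [4], [5], [6]].

The final insertion tableau P = [[1, 2, 7], [3], [4], [5], [6]] has shape [3, 1, 1, 1, 1].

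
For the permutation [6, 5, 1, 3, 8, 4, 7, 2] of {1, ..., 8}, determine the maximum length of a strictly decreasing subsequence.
4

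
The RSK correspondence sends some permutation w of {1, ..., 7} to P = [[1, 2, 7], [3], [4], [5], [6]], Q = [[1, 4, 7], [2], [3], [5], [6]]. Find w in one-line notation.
Reverse RSK: for i = n, n-1, ..., 1, locate i in Q, remove the corresponding corner cell from P, and reverse-bump its entry up through P; the value ejected from row 1 is w(i).

So w = 6 5 1 4 3 2 7.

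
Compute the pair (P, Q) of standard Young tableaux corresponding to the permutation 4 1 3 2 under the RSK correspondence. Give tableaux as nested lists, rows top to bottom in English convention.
Insert each entry of the permutation into P by Schensted row insertion, recording in Q the position of each new cell.

Insert 4: appended to row 1. P = [[4]].
Insert 1: 1 bumps 4 from row 1; 4 starts row 2. P = [[1], [4]].
Insert 3: appended to row 1. P = [[1, 3], [4]].
Insert 2: 2 bumps 3 from row 1; 3 bumps 4 from row 2; 4 starts row 3. P = [[1, 2], [3], [4]].

So P = [[1, 2], [3], [4]], Q = [[1, 3], [2], [4]].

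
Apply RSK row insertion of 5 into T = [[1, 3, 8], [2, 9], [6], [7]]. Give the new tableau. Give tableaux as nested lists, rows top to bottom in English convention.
[[1, 3, 5], [2, 8], [6, 9], [7]]

In row 1, 5 replaces 8 (the leftmost entry greater than 5); 8 is bumped to row 2. In row 2, 8 replaces 9 (the leftmost entry greater than 8); 9 is bumped to row 3. 9 is appended to row 3. The new tableau is [[1, 3, 5], [2, 8], [6, 9], [7]].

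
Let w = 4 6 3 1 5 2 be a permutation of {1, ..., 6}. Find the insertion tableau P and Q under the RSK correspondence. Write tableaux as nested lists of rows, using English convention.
P = [[1, 2], [3, 5], [4, 6]], Q = [[1, 2], [3, 5], [4, 6]]

Insert each entry of the permutation into P by Schensted row insertion, recording in Q the position of each new cell.

Insert 4: appended to row 1. P = [[4]].
Insert 6: appended to row 1. P = [[4, 6]].
Insert 3: 3 bumps 4 from row 1; 4 starts row 2. P = [[3, 6], [4]].
Insert 1: 1 bumps 3 from row 1; 3 bumps 4 from row 2; 4 starts row 3. P = [[1, 6], [3], [4]].
Insert 5: 5 bumps 6 from row 1; 6 appends to row 2. P = [[1, 5], [3, 6], [4]].
Insert 2: 2 bumps 5 from row 1; 5 bumps 6 from row 2; 6 appends to row 3. P = [[1, 2], [3, 5], [4, 6]].

So P = [[1, 2], [3, 5], [4, 6]], Q = [[1, 2], [3, 5], [4, 6]].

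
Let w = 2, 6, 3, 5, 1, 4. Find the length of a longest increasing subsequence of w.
3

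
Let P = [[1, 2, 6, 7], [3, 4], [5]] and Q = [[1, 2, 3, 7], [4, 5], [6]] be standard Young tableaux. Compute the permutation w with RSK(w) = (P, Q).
Reverse the RSK construction: for i from n down to 1, find the cell of Q containing i, remove the entry at that cell from P, and reverse-bump it up through P; the value ejected from row 1 is w(i).

Step i=7: Q has 7 at row 1, column 4; remove that cell from P, ejecting 7. So w(7) = 7. P is now [[1, 2, 6], [3, 4], [5]].
Step i=6: Q has 6 at row 3, column 1; remove 5 from row 3 of P and reverse-bump: 5 enters row 2 and ejects 4; 4 enters row 1 and ejects 2. So w(6) = 2. P is now [[1, 4, 6], [3, 5]].
Step i=5: Q has 5 at row 2, column 2; remove 5 from row 2 of P and reverse-bump: 5 enters row 1 and ejects 4. So w(5) = 4. P is now [[1, 5, 6], [3]].
Step i=4: Q has 4 at row 2, column 1; remove 3 from row 2 of P and reverse-bump: 3 enters row 1 and ejects 1. So w(4) = 1. P is now [[3, 5, 6]].
Step i=3: Q has 3 at row 1, column 3; remove that cell from P, ejecting 6. So w(3) = 6. P is now [[3, 5]].
Step i=2: Q has 2 at row 1, column 2; remove that cell from P, ejecting 5. So w(2) = 5. P is now [[3]].
Step i=1: Q has 1 at row 1, column 1; remove that cell from P, ejecting 3. So w(1) = 3. P is now [].

So w = 3 5 6 1 4 2 7.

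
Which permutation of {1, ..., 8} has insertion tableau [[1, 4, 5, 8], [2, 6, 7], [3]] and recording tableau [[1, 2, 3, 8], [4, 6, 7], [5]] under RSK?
Reverse the RSK construction: for i from n down to 1, find the cell of Q containing i, remove the entry at that cell from P, and reverse-bump it up through P; the value ejected from row 1 is w(i).

Step i=8: Q has 8 at row 1, column 4; remove that cell from P, ejecting 8. So w(8) = 8. P is now [[1, 4, 5], [2, 6, 7], [3]].
Step i=7: Q has 7 at row 2, column 3; remove 7 from row 2 of P and reverse-bump: 7 enters row 1 and ejects 5. So w(7) = 5. P is now [[1, 4, 7], [2, 6], [3]].
Step i=6: Q has 6 at row 2, column 2; remove 6 from row 2 of P and reverse-bump: 6 enters row 1 and ejects 4. So w(6) = 4. P is now [[1, 6, 7], [2], [3]].
Step i=5: Q has 5 at row 3, column 1; remove 3 from row 3 of P and reverse-bump: 3 enters row 2 and ejects 2; 2 enters row 1 and ejects 1. So w(5) = 1. P is now [[2, 6, 7], [3]].
Step i=4: Q has 4 at row 2, column 1; remove 3 from row 2 of P and reverse-bump: 3 enters row 1 and ejects 2. So w(4) = 2. P is now [[3, 6, 7]].
Step i=3: Q has 3 at row 1, column 3; remove that cell from P, ejecting 7. So w(3) = 7. P is now [[3, 6]].
Step i=2: Q has 2 at row 1, column 2; remove that cell from P, ejecting 6. So w(2) = 6. P is now [[3]].
Step i=1: Q has 1 at row 1, column 1; remove that cell from P, ejecting 3. So w(1) = 3. P is now [].

So w = 3 6 7 2 1 4 5 8.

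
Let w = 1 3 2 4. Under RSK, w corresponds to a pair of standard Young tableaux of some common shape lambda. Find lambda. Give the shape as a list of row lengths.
[3, 1]

RSK row insertion gives P = [[1, 2, 4], [3]], which has shape [3, 1].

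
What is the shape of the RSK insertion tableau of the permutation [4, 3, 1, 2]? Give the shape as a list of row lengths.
Row-insert each entry into an empty tableau.

After inserting 4: P = [[4]].
After inserting 3: P = [[3], [4]].
After inserting 1: P = [[1], [3], [4]].
After inserting 2: P = [[1, 2], [3], [4]].

The final insertion tableau P = [[1, 2], [3], [4]] has shape [2, 1, 1].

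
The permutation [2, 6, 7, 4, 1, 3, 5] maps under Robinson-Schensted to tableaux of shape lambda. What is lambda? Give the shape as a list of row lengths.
Row-insert each entry into an empty tableau.

After inserting 2: P = [[2]].
After inserting 6: P = [[2, 6]].
After inserting 7: P = [[2, 6, 7]].
After inserting 4: P = [[2, 4, 7], [6]].
After inserting 1: P = [[1, 4, 7], [2], [6]].
After inserting 3: P = [[1, 3, 7], [2, 4], [6]].
After inserting 5: P = [[1, 3, 5], [2, 4, 7], [6]].

The final insertion tableau P = [[1, 3, 5], [2, 4, 7], [6]] has shape [3, 3, 1].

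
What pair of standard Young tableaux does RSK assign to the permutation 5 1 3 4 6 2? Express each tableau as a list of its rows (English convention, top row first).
P = [[1, 2, 4, 6], [3], [5]], Q = [[1, 3, 4, 5], [2], [6]]

Insert each entry of the permutation into P by Schensted row insertion, recording in Q the position of each new cell.

Insert 5: appended to row 1. P = [[5]], Q = [[1]].
Insert 1: 1 bumps 5 from row 1; 5 starts row 2. P = [[1], [5]], Q = [[1], [2]].
Insert 3: appended to row 1. P = [[1, 3], [5]], Q = [[1, 3], [2]].
Insert 4: appended to row 1. P = [[1, 3, 4], [5]], Q = [[1, 3, 4], [2]].
Insert 6: appended to row 1. P = [[1, 3, 4, 6], [5]], Q = [[1, 3, 4, 5], [2]].
Insert 2: 2 bumps 3 from row 1; 3 bumps 5 from row 2; 5 starts row 3. P = [[1, 2, 4, 6], [3], [5]], Q = [[1, 3, 4, 5], [2], [6]].

So P = [[1, 2, 4, 6], [3], [5]], Q = [[1, 3, 4, 5], [2], [6]].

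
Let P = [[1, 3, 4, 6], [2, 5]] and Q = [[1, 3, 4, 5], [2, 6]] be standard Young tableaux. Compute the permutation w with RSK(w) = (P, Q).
2 1 3 5 6 4

Reverse the RSK construction: for i from n down to 1, find the cell of Q containing i, remove the entry at that cell from P, and reverse-bump it up through P; the value ejected from row 1 is w(i).

Step i=6: Q has 6 at row 2, column 2; remove 5 from row 2 of P and reverse-bump: 5 enters row 1 and ejects 4. So w(6) = 4. P is now [[1, 3, 5, 6], [2]].
Step i=5: Q has 5 at row 1, column 4; remove that cell from P, ejecting 6. So w(5) = 6. P is now [[1, 3, 5], [2]].
Step i=4: Q has 4 at row 1, column 3; remove that cell from P, ejecting 5. So w(4) = 5. P is now [[1, 3], [2]].
Step i=3: Q has 3 at row 1, column 2; remove that cell from P, ejecting 3. So w(3) = 3. P is now [[1], [2]].
Step i=2: Q has 2 at row 2, column 1; remove 2 from row 2 of P and reverse-bump: 2 enters row 1 and ejects 1. So w(2) = 1. P is now [[2]].
Step i=1: Q has 1 at row 1, column 1; remove that cell from P, ejecting 2. So w(1) = 2. P is now [].

So w = 2 1 3 5 6 4.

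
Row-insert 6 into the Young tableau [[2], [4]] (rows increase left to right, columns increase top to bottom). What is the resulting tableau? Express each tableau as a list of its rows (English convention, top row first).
[[2, 6], [4]]

6 is larger than every entry of row 1, so it is appended to row 1. The new tableau is [[2, 6], [4]].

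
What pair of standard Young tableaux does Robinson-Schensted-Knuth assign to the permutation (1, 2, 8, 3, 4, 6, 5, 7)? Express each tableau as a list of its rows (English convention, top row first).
P = [[1, 2, 3, 4, 5, 7], [6], [8]], Q = [[1, 2, 3, 5, 6, 8], [4], [7]]

Insert each entry of the permutation into P by Schensted row insertion, recording in Q the position of each new cell.

After inserting 1: P = [[1]].
After inserting 2: P = [[1, 2]].
After inserting 8: P = [[1, 2, 8]].
After inserting 3: P = [[1, 2, 3], [8]].
After inserting 4: P = [[1, 2, 3, 4], [8]].
After inserting 6: P = [[1, 2, 3, 4, 6], [8]].
After inserting 5: P = [[1, 2, 3, 4, 5], [6], [8]].
After inserting 7: P = [[1, 2, 3, 4, 5, 7], [6], [8]].

So P = [[1, 2, 3, 4, 5, 7], [6], [8]], Q = [[1, 2, 3, 5, 6, 8], [4], [7]].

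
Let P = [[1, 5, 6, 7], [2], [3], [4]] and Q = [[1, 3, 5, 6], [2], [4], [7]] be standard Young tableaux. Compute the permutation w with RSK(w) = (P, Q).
Reverse the RSK construction: for i from n down to 1, find the cell of Q containing i, remove the entry at that cell from P, and reverse-bump it up through P; the value ejected from row 1 is w(i).

Step i=7: Q has 7 at row 4, column 1; remove 4 from row 4 of P and reverse-bump: 4 enters row 3 and ejects 3; 3 enters row 2 and ejects 2; 2 enters row 1 and ejects 1. So w(7) = 1. P is now [[2, 5, 6, 7], [3], [4]].
Step i=6: Q has 6 at row 1, column 4; remove that cell from P, ejecting 7. So w(6) = 7. P is now [[2, 5, 6], [3], [4]].
Step i=5: Q has 5 at row 1, column 3; remove that cell from P, ejecting 6. So w(5) = 6. P is now [[2, 5], [3], [4]].
Step i=4: Q has 4 at row 3, column 1; remove 4 from row 3 of P and reverse-bump: 4 enters row 2 and ejects 3; 3 enters row 1 and ejects 2. So w(4) = 2. P is now [[3, 5], [4]].
Step i=3: Q has 3 at row 1, column 2; remove that cell from P, ejecting 5. So w(3) = 5. P is now [[3], [4]].
Step i=2: Q has 2 at row 2, column 1; remove 4 from row 2 of P and reverse-bump: 4 enters row 1 and ejects 3. So w(2) = 3. P is now [[4]].
Step i=1: Q has 1 at row 1, column 1; remove that cell from P, ejecting 4. So w(1) = 4. P is now [].

So w = 4 3 5 2 6 7 1.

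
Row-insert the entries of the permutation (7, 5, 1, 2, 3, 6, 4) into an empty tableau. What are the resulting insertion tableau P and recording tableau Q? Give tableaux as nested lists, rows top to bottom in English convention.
Insert each entry of the permutation into P by Schensted row insertion, recording in Q the position of each new cell.

Insert 7: appended to row 1. P = [[7]].
Insert 5: 5 bumps 7 from row 1; 7 starts row 2. P = [[5], [7]].
Insert 1: 1 bumps 5 from row 1; 5 bumps 7 from row 2; 7 starts row 3. P = [[1], [5], [7]].
Insert 2: appended to row 1. P = [[1, 2], [5], [7]].
Insert 3: appended to row 1. P = [[1, 2, 3], [5], [7]].
Insert 6: appended to row 1. P = [[1, 2, 3, 6], [5], [7]].
Insert 4: 4 bumps 6 from row 1; 6 appends to row 2. P = [[1, 2, 3, 4], [5, 6], [7]].

So P = [[1, 2, 3, 4], [5, 6], [7]], Q = [[1, 4, 5, 6], [2, 7], [3]].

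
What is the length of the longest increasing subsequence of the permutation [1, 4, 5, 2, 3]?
3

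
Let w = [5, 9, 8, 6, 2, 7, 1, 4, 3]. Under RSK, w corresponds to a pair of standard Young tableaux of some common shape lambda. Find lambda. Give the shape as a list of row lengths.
Row-insert each entry into an empty tableau.

After inserting 5: P = [[5]].
After inserting 9: P = [[5, 9]].
After inserting 8: P = [[5, 8], [9]].
After inserting 6: P = [[5, 6], [8], [9]].
After inserting 2: P = [[2, 6], [5], [8], [9]].
After inserting 7: P = [[2, 6, 7], [5], [8], [9]].
After inserting 1: P = [[1, 6, 7], [2], [5], [8], [9]].
After inserting 4: P = [[1, 4, 7], [2, 6], [5], [8], [9]].
After inserting 3: P = [[1, 3, 7], [2, 4], [5, 6], [8], [9]].

The final insertion tableau P = [[1, 3, 7], [2, 4], [5, 6], [8], [9]] has shape [3, 2, 2, 1, 1].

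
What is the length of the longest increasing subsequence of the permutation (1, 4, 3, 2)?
2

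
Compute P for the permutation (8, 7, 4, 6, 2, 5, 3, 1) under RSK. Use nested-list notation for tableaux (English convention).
After inserting 8: P = [[8]].
After inserting 7: P = [[7], [8]].
After inserting 4: P = [[4], [7], [8]].
After inserting 6: P = [[4, 6], [7], [8]].
After inserting 2: P = [[2, 6], [4], [7], [8]].
After inserting 5: P = [[2, 5], [4, 6], [7], [8]].
After inserting 3: P = [[2, 3], [4, 5], [6], [7], [8]].
After inserting 1: P = [[1, 3], [2, 5], [4], [6], [7], [8]].

So P = [[1, 3], [2, 5], [4], [6], [7], [8]].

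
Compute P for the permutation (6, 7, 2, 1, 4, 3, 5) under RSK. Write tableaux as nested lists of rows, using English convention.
P = [[1, 3, 5], [2, 4], [6, 7]]

Insert 6: appended to row 1. P = [[6]].
Insert 7: appended to row 1. P = [[6, 7]].
Insert 2: 2 bumps 6 from row 1; 6 starts row 2. P = [[2, 7], [6]].
Insert 1: 1 bumps 2 from row 1; 2 bumps 6 from row 2; 6 starts row 3. P = [[1, 7], [2], [6]].
Insert 4: 4 bumps 7 from row 1; 7 appends to row 2. P = [[1, 4], [2, 7], [6]].
Insert 3: 3 bumps 4 from row 1; 4 bumps 7 from row 2; 7 appends to row 3. P = [[1, 3], [2, 4], [6, 7]].
Insert 5: appended to row 1. P = [[1, 3, 5], [2, 4], [6, 7]].

So P = [[1, 3, 5], [2, 4], [6, 7]].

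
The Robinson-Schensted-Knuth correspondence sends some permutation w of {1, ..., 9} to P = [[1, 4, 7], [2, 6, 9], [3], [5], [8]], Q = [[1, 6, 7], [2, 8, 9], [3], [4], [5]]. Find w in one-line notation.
Reverse the RSK construction: for i from n down to 1, find the cell of Q containing i, remove the entry at that cell from P, and reverse-bump it up through P; the value ejected from row 1 is w(i).

Step i=9: Q has 9 at row 2, column 3; remove 9 from row 2 of P and reverse-bump: 9 enters row 1 and ejects 7. So w(9) = 7. P is now [[1, 4, 9], [2, 6], [3], [5], [8]].
Step i=8: Q has 8 at row 2, column 2; remove 6 from row 2 of P and reverse-bump: 6 enters row 1 and ejects 4. So w(8) = 4. P is now [[1, 6, 9], [2], [3], [5], [8]].
Step i=7: Q has 7 at row 1, column 3; remove that cell from P, ejecting 9. So w(7) = 9. P is now [[1, 6], [2], [3], [5], [8]].
Step i=6: Q has 6 at row 1, column 2; remove that cell from P, ejecting 6. So w(6) = 6. P is now [[1], [2], [3], [5], [8]].
Step i=5: Q has 5 at row 5, column 1; remove 8 from row 5 of P and reverse-bump: 8 enters row 4 and ejects 5; 5 enters row 3 and ejects 3; 3 enters row 2 and ejects 2; 2 enters row 1 and ejects 1. So w(5) = 1. P is now [[2], [3], [5], [8]].
Step i=4: Q has 4 at row 4, column 1; remove 8 from row 4 of P and reverse-bump: 8 enters row 3 and ejects 5; 5 enters row 2 and ejects 3; 3 enters row 1 and ejects 2. So w(4) = 2. P is now [[3], [5], [8]].
Step i=3: Q has 3 at row 3, column 1; remove 8 from row 3 of P and reverse-bump: 8 enters row 2 and ejects 5; 5 enters row 1 and ejects 3. So w(3) = 3. P is now [[5], [8]].
Step i=2: Q has 2 at row 2, column 1; remove 8 from row 2 of P and reverse-bump: 8 enters row 1 and ejects 5. So w(2) = 5. P is now [[8]].
Step i=1: Q has 1 at row 1, column 1; remove that cell from P, ejecting 8. So w(1) = 8. P is now [].

So w = 8 5 3 2 1 6 9 4 7.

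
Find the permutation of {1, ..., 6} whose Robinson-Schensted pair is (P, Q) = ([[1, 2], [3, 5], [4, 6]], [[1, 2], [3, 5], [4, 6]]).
4 6 3 1 5 2

Reverse the RSK construction: for i from n down to 1, find the cell of Q containing i, remove the entry at that cell from P, and reverse-bump it up through P; the value ejected from row 1 is w(i).

Step i=6: Q has 6 at row 3, column 2; remove 6 from row 3 of P and reverse-bump: 6 enters row 2 and ejects 5; 5 enters row 1 and ejects 2. So w(6) = 2. P is now [[1, 5], [3, 6], [4]].
Step i=5: Q has 5 at row 2, column 2; remove 6 from row 2 of P and reverse-bump: 6 enters row 1 and ejects 5. So w(5) = 5. P is now [[1, 6], [3], [4]].
Step i=4: Q has 4 at row 3, column 1; remove 4 from row 3 of P and reverse-bump: 4 enters row 2 and ejects 3; 3 enters row 1 and ejects 1. So w(4) = 1. P is now [[3, 6], [4]].
Step i=3: Q has 3 at row 2, column 1; remove 4 from row 2 of P and reverse-bump: 4 enters row 1 and ejects 3. So w(3) = 3. P is now [[4, 6]].
Step i=2: Q has 2 at row 1, column 2; remove that cell from P, ejecting 6. So w(2) = 6. P is now [[4]].
Step i=1: Q has 1 at row 1, column 1; remove that cell from P, ejecting 4. So w(1) = 4. P is now [].

So w = 4 6 3 1 5 2.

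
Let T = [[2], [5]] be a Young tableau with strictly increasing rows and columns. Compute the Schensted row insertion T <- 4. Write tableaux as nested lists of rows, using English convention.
4 is larger than every entry of row 1, so it is appended to row 1. The new tableau is [[2, 4], [5]].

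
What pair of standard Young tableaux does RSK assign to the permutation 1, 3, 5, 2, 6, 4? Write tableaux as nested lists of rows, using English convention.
Insert each entry of the permutation into P by Schensted row insertion, recording in Q the position of each new cell.

Insert 1: appended to row 1. P = [[1]].
Insert 3: appended to row 1. P = [[1, 3]].
Insert 5: appended to row 1. P = [[1, 3, 5]].
Insert 2: 2 bumps 3 from row 1; 3 starts row 2. P = [[1, 2, 5], [3]].
Insert 6: appended to row 1. P = [[1, 2, 5, 6], [3]].
Insert 4: 4 bumps 5 from row 1; 5 appends to row 2. P = [[1, 2, 4, 6], [3, 5]].

So P = [[1, 2, 4, 6], [3, 5]], Q = [[1, 2, 3, 5], [4, 6]].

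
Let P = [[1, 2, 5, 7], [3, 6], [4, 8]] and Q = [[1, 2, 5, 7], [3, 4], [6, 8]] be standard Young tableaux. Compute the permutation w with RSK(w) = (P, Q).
Reverse the RSK construction: for i from n down to 1, find the cell of Q containing i, remove the entry at that cell from P, and reverse-bump it up through P; the value ejected from row 1 is w(i).

Step i=8: Q has 8 at row 3, column 2; remove 8 from row 3 of P and reverse-bump: 8 enters row 2 and ejects 6; 6 enters row 1 and ejects 5. So w(8) = 5. P is now [[1, 2, 6, 7], [3, 8], [4]].
Step i=7: Q has 7 at row 1, column 4; remove that cell from P, ejecting 7. So w(7) = 7. P is now [[1, 2, 6], [3, 8], [4]].
Step i=6: Q has 6 at row 3, column 1; remove 4 from row 3 of P and reverse-bump: 4 enters row 2 and ejects 3; 3 enters row 1 and ejects 2. So w(6) = 2. P is now [[1, 3, 6], [4, 8]].
Step i=5: Q has 5 at row 1, column 3; remove that cell from P, ejecting 6. So w(5) = 6. P is now [[1, 3], [4, 8]].
Step i=4: Q has 4 at row 2, column 2; remove 8 from row 2 of P and reverse-bump: 8 enters row 1 and ejects 3. So w(4) = 3. P is now [[1, 8], [4]].
Step i=3: Q has 3 at row 2, column 1; remove 4 from row 2 of P and reverse-bump: 4 enters row 1 and ejects 1. So w(3) = 1. P is now [[4, 8]].
Step i=2: Q has 2 at row 1, column 2; remove that cell from P, ejecting 8. So w(2) = 8. P is now [[4]].
Step i=1: Q has 1 at row 1, column 1; remove that cell from P, ejecting 4. So w(1) = 4. P is now [].

So w = 4 8 1 3 6 2 7 5.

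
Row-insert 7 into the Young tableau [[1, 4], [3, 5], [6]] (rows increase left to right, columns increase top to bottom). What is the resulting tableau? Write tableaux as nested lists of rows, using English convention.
7 is larger than every entry of row 1, so it is appended to row 1. The new tableau is [[1, 4, 7], [3, 5], [6]].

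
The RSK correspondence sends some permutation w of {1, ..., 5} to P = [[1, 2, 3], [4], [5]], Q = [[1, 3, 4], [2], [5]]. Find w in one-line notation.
5 1 2 4 3

Reverse RSK: for i = n, n-1, ..., 1, locate i in Q, remove the corresponding corner cell from P, and reverse-bump its entry up through P; the value ejected from row 1 is w(i).

So w = 5 1 2 4 3.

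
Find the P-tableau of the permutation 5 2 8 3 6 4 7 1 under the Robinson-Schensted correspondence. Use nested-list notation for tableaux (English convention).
P = [[1, 3, 4, 7], [2, 6], [5], [8]]

Insert 5: appended to row 1. P = [[5]].
Insert 2: 2 bumps 5 from row 1; 5 starts row 2. P = [[2], [5]].
Insert 8: appended to row 1. P = [[2, 8], [5]].
Insert 3: 3 bumps 8 from row 1; 8 appends to row 2. P = [[2, 3], [5, 8]].
Insert 6: appended to row 1. P = [[2, 3, 6], [5, 8]].
Insert 4: 4 bumps 6 from row 1; 6 bumps 8 from row 2; 8 starts row 3. P = [[2, 3, 4], [5, 6], [8]].
Insert 7: appended to row 1. P = [[2, 3, 4, 7], [5, 6], [8]].
Insert 1: 1 bumps 2 from row 1; 2 bumps 5 from row 2; 5 bumps 8 from row 3; 8 starts row 4. P = [[1, 3, 4, 7], [2, 6], [5], [8]].

So P = [[1, 3, 4, 7], [2, 6], [5], [8]].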